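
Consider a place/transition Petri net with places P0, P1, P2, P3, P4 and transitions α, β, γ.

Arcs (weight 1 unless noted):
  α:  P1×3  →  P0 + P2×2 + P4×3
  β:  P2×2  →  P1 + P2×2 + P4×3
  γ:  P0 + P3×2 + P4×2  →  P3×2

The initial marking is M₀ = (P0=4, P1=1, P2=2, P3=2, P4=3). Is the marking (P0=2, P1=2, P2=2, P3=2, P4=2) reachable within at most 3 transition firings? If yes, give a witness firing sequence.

step 1: fire β:  (P0=4, P1=1, P2=2, P3=2, P4=3) → (P0=4, P1=2, P2=2, P3=2, P4=6)
step 2: fire γ:  (P0=4, P1=2, P2=2, P3=2, P4=6) → (P0=3, P1=2, P2=2, P3=2, P4=4)
step 3: fire γ:  (P0=3, P1=2, P2=2, P3=2, P4=4) → (P0=2, P1=2, P2=2, P3=2, P4=2)

YES — reachable via ⟨β, γ, γ⟩ (3 firings)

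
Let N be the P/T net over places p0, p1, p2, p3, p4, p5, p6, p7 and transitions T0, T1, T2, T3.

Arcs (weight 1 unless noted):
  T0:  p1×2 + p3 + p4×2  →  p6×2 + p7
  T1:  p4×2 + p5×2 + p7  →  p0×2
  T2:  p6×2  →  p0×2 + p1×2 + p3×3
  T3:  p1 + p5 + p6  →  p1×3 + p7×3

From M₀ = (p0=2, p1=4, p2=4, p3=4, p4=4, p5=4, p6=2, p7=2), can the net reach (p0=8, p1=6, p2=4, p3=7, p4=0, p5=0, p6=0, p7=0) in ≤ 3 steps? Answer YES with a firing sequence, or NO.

step 1: fire T1:  (p0=2, p1=4, p2=4, p3=4, p4=4, p5=4, p6=2, p7=2) → (p0=4, p1=4, p2=4, p3=4, p4=2, p5=2, p6=2, p7=1)
step 2: fire T1:  (p0=4, p1=4, p2=4, p3=4, p4=2, p5=2, p6=2, p7=1) → (p0=6, p1=4, p2=4, p3=4, p4=0, p5=0, p6=2, p7=0)
step 3: fire T2:  (p0=6, p1=4, p2=4, p3=4, p4=0, p5=0, p6=2, p7=0) → (p0=8, p1=6, p2=4, p3=7, p4=0, p5=0, p6=0, p7=0)

YES — reachable via ⟨T1, T1, T2⟩ (3 firings)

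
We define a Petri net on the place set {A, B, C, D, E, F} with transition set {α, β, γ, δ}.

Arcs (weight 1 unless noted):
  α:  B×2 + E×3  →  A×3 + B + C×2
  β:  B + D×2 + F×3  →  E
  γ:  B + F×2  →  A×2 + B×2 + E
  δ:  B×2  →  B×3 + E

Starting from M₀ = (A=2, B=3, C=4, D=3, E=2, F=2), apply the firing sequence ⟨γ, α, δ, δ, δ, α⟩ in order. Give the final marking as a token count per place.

step 1: fire γ:  (A=2, B=3, C=4, D=3, E=2, F=2) → (A=4, B=4, C=4, D=3, E=3, F=0)
step 2: fire α:  (A=4, B=4, C=4, D=3, E=3, F=0) → (A=7, B=3, C=6, D=3, E=0, F=0)
step 3: fire δ:  (A=7, B=3, C=6, D=3, E=0, F=0) → (A=7, B=4, C=6, D=3, E=1, F=0)
step 4: fire δ:  (A=7, B=4, C=6, D=3, E=1, F=0) → (A=7, B=5, C=6, D=3, E=2, F=0)
step 5: fire δ:  (A=7, B=5, C=6, D=3, E=2, F=0) → (A=7, B=6, C=6, D=3, E=3, F=0)
step 6: fire α:  (A=7, B=6, C=6, D=3, E=3, F=0) → (A=10, B=5, C=8, D=3, E=0, F=0)

(A=10, B=5, C=8, D=3, E=0, F=0)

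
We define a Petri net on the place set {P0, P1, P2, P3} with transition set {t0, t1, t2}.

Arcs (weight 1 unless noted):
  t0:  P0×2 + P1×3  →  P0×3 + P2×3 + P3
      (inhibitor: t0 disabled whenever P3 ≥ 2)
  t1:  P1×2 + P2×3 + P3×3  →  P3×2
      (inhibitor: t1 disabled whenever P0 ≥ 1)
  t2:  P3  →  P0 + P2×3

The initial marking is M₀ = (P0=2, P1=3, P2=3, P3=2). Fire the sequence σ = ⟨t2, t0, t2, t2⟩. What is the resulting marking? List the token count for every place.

step 1: fire t2:  (P0=2, P1=3, P2=3, P3=2) → (P0=3, P1=3, P2=6, P3=1)
step 2: fire t0:  (P0=3, P1=3, P2=6, P3=1) → (P0=4, P1=0, P2=9, P3=2)
step 3: fire t2:  (P0=4, P1=0, P2=9, P3=2) → (P0=5, P1=0, P2=12, P3=1)
step 4: fire t2:  (P0=5, P1=0, P2=12, P3=1) → (P0=6, P1=0, P2=15, P3=0)

(P0=6, P1=0, P2=15, P3=0)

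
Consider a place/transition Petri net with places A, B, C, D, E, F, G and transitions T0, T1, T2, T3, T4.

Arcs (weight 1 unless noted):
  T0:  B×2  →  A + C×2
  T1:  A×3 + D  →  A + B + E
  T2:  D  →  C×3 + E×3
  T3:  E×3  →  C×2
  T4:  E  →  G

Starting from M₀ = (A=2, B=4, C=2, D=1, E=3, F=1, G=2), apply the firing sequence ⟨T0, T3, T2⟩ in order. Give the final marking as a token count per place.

(A=3, B=2, C=9, D=0, E=3, F=1, G=2)

step 1: fire T0:  (A=2, B=4, C=2, D=1, E=3, F=1, G=2) → (A=3, B=2, C=4, D=1, E=3, F=1, G=2)
step 2: fire T3:  (A=3, B=2, C=4, D=1, E=3, F=1, G=2) → (A=3, B=2, C=6, D=1, E=0, F=1, G=2)
step 3: fire T2:  (A=3, B=2, C=6, D=1, E=0, F=1, G=2) → (A=3, B=2, C=9, D=0, E=3, F=1, G=2)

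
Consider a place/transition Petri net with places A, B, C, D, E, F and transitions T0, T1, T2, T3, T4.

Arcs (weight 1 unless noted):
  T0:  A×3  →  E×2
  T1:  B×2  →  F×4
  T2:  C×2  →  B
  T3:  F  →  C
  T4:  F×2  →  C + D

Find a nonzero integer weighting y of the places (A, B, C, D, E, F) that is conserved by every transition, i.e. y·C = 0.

Incidence matrix C (rows=places, cols=transitions):
       T0   T1   T2   T3   T4
    A  -3    0    0    0    0
    B   0   -2    1    0    0
    C   0    0   -2    1    1
    D   0    0    0    0    1
    E   2    0    0    0    0
    F   0    4    0   -1   -2

Candidate y = [2, 0, 0, 0, 3, 0]; check y·C column-wise:
  col T0: 2·-3 + 3·2 = 0
  col T1: 2·0 + 0·-2 + 3·0 + 0·4 = 0
  col T2: 2·0 + 0·1 + 0·-2 + 3·0 = 0
  col T3: 2·0 + 0·1 + 3·0 + 0·-1 = 0
  col T4: 2·0 + 0·1 + 0·1 + 3·0 + 0·-2 = 0

y = (A:2, B:0, C:0, D:0, E:3, F:0)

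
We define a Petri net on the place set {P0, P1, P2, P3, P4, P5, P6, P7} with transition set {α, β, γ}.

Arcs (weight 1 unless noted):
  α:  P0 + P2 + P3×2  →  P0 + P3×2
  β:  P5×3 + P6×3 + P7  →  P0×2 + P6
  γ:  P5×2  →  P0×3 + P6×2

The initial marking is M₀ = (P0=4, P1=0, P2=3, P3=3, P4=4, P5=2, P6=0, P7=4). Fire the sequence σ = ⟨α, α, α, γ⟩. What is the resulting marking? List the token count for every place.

step 1: fire α:  (P0=4, P1=0, P2=3, P3=3, P4=4, P5=2, P6=0, P7=4) → (P0=4, P1=0, P2=2, P3=3, P4=4, P5=2, P6=0, P7=4)
step 2: fire α:  (P0=4, P1=0, P2=2, P3=3, P4=4, P5=2, P6=0, P7=4) → (P0=4, P1=0, P2=1, P3=3, P4=4, P5=2, P6=0, P7=4)
step 3: fire α:  (P0=4, P1=0, P2=1, P3=3, P4=4, P5=2, P6=0, P7=4) → (P0=4, P1=0, P2=0, P3=3, P4=4, P5=2, P6=0, P7=4)
step 4: fire γ:  (P0=4, P1=0, P2=0, P3=3, P4=4, P5=2, P6=0, P7=4) → (P0=7, P1=0, P2=0, P3=3, P4=4, P5=0, P6=2, P7=4)

(P0=7, P1=0, P2=0, P3=3, P4=4, P5=0, P6=2, P7=4)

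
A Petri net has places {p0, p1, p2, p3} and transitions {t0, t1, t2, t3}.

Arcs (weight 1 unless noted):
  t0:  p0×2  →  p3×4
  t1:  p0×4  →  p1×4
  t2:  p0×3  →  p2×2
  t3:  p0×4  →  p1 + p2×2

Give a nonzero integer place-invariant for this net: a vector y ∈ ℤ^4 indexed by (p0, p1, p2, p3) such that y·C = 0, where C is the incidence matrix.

y = (p0:2, p1:2, p2:3, p3:1)

Incidence matrix C (rows=places, cols=transitions):
       t0   t1   t2   t3
   p0  -2   -4   -3   -4
   p1   0    4    0    1
   p2   0    0    2    2
   p3   4    0    0    0

Candidate y = [2, 2, 3, 1]; check y·C column-wise:
  col t0: 2·-2 + 2·0 + 3·0 + 1·4 = 0
  col t1: 2·-4 + 2·4 + 3·0 + 1·0 = 0
  col t2: 2·-3 + 2·0 + 3·2 + 1·0 = 0
  col t3: 2·-4 + 2·1 + 3·2 + 1·0 = 0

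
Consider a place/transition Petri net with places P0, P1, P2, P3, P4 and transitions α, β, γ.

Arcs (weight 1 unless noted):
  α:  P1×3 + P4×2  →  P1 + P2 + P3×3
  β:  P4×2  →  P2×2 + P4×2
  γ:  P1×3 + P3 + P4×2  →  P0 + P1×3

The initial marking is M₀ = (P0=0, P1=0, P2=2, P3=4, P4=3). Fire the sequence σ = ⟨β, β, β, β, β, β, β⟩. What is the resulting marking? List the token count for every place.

(P0=0, P1=0, P2=16, P3=4, P4=3)

step 1: fire β:  (P0=0, P1=0, P2=2, P3=4, P4=3) → (P0=0, P1=0, P2=4, P3=4, P4=3)
step 2: fire β:  (P0=0, P1=0, P2=4, P3=4, P4=3) → (P0=0, P1=0, P2=6, P3=4, P4=3)
step 3: fire β:  (P0=0, P1=0, P2=6, P3=4, P4=3) → (P0=0, P1=0, P2=8, P3=4, P4=3)
step 4: fire β:  (P0=0, P1=0, P2=8, P3=4, P4=3) → (P0=0, P1=0, P2=10, P3=4, P4=3)
step 5: fire β:  (P0=0, P1=0, P2=10, P3=4, P4=3) → (P0=0, P1=0, P2=12, P3=4, P4=3)
step 6: fire β:  (P0=0, P1=0, P2=12, P3=4, P4=3) → (P0=0, P1=0, P2=14, P3=4, P4=3)
step 7: fire β:  (P0=0, P1=0, P2=14, P3=4, P4=3) → (P0=0, P1=0, P2=16, P3=4, P4=3)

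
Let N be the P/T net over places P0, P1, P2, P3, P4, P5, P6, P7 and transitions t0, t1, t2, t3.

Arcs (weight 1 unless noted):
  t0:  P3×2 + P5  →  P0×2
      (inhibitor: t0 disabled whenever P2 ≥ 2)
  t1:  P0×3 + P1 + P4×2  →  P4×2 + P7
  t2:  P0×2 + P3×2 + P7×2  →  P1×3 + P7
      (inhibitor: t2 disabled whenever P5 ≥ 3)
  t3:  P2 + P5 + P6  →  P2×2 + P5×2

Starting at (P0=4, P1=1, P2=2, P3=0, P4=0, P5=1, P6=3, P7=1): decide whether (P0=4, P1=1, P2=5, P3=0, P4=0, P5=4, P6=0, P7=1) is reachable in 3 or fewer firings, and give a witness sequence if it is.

YES — reachable via ⟨t3, t3, t3⟩ (3 firings)

step 1: fire t3:  (P0=4, P1=1, P2=2, P3=0, P4=0, P5=1, P6=3, P7=1) → (P0=4, P1=1, P2=3, P3=0, P4=0, P5=2, P6=2, P7=1)
step 2: fire t3:  (P0=4, P1=1, P2=3, P3=0, P4=0, P5=2, P6=2, P7=1) → (P0=4, P1=1, P2=4, P3=0, P4=0, P5=3, P6=1, P7=1)
step 3: fire t3:  (P0=4, P1=1, P2=4, P3=0, P4=0, P5=3, P6=1, P7=1) → (P0=4, P1=1, P2=5, P3=0, P4=0, P5=4, P6=0, P7=1)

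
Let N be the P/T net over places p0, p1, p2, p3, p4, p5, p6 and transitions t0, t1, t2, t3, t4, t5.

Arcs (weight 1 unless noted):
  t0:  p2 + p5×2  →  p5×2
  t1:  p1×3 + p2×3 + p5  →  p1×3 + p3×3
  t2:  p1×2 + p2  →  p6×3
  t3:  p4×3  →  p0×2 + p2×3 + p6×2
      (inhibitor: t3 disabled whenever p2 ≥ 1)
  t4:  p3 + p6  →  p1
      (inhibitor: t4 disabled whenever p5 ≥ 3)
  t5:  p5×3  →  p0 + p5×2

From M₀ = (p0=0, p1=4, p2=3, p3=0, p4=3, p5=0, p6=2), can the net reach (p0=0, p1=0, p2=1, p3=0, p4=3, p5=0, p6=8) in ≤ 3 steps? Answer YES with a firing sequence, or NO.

YES — reachable via ⟨t2, t2⟩ (2 firings)

step 1: fire t2:  (p0=0, p1=4, p2=3, p3=0, p4=3, p5=0, p6=2) → (p0=0, p1=2, p2=2, p3=0, p4=3, p5=0, p6=5)
step 2: fire t2:  (p0=0, p1=2, p2=2, p3=0, p4=3, p5=0, p6=5) → (p0=0, p1=0, p2=1, p3=0, p4=3, p5=0, p6=8)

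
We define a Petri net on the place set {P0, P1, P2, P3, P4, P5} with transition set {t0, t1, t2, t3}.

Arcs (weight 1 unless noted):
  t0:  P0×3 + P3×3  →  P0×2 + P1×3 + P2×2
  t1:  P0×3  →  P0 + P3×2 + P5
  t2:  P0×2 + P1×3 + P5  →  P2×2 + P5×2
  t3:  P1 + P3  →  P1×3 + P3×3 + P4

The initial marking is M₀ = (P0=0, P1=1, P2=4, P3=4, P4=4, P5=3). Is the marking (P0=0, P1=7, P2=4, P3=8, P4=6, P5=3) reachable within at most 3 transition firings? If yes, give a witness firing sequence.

NO — not reachable within 3 firings

depth 0: 1 marking
depth 1: 2 markings reached so far
depth 2: 3 markings reached so far
depth 3: 4 markings reached so far
target is not among the 4 markings reachable within 3 steps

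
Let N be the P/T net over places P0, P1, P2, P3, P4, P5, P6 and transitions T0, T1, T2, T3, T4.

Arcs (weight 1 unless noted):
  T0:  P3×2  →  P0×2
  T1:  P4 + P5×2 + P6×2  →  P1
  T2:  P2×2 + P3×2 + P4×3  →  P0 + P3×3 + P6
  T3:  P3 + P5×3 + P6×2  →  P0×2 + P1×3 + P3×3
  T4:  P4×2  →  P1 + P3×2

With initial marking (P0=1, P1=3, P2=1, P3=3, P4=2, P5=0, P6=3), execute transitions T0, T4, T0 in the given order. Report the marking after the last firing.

step 1: fire T0:  (P0=1, P1=3, P2=1, P3=3, P4=2, P5=0, P6=3) → (P0=3, P1=3, P2=1, P3=1, P4=2, P5=0, P6=3)
step 2: fire T4:  (P0=3, P1=3, P2=1, P3=1, P4=2, P5=0, P6=3) → (P0=3, P1=4, P2=1, P3=3, P4=0, P5=0, P6=3)
step 3: fire T0:  (P0=3, P1=4, P2=1, P3=3, P4=0, P5=0, P6=3) → (P0=5, P1=4, P2=1, P3=1, P4=0, P5=0, P6=3)

(P0=5, P1=4, P2=1, P3=1, P4=0, P5=0, P6=3)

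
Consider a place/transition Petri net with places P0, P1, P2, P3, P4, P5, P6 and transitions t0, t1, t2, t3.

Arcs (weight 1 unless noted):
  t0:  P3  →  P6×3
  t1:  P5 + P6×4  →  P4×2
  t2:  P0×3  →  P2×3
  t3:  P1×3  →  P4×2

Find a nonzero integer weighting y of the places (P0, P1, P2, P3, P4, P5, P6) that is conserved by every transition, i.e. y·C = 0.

y = (P0:1, P1:0, P2:1, P3:0, P4:0, P5:0, P6:0)

Incidence matrix C (rows=places, cols=transitions):
       t0   t1   t2   t3
   P0   0    0   -3    0
   P1   0    0    0   -3
   P2   0    0    3    0
   P3  -1    0    0    0
   P4   0    2    0    2
   P5   0   -1    0    0
   P6   3   -4    0    0

Candidate y = [1, 0, 1, 0, 0, 0, 0]; check y·C column-wise:
  col t0: 1·0 + 1·0 + 0·-1 + 0·3 = 0
  col t1: 1·0 + 1·0 + 0·2 + 0·-1 + 0·-4 = 0
  col t2: 1·-3 + 1·3 = 0
  col t3: 1·0 + 0·-3 + 1·0 + 0·2 = 0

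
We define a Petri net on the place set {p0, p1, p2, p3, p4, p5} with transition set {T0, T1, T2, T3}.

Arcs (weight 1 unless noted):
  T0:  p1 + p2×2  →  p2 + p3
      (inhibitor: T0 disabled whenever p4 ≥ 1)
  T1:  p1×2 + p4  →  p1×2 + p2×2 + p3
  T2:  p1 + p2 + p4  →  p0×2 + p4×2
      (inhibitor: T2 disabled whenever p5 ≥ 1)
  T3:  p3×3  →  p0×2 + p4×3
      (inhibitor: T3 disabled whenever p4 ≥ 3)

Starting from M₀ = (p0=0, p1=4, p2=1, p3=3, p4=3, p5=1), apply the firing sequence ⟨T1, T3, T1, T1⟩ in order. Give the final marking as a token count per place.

step 1: fire T1:  (p0=0, p1=4, p2=1, p3=3, p4=3, p5=1) → (p0=0, p1=4, p2=3, p3=4, p4=2, p5=1)
step 2: fire T3:  (p0=0, p1=4, p2=3, p3=4, p4=2, p5=1) → (p0=2, p1=4, p2=3, p3=1, p4=5, p5=1)
step 3: fire T1:  (p0=2, p1=4, p2=3, p3=1, p4=5, p5=1) → (p0=2, p1=4, p2=5, p3=2, p4=4, p5=1)
step 4: fire T1:  (p0=2, p1=4, p2=5, p3=2, p4=4, p5=1) → (p0=2, p1=4, p2=7, p3=3, p4=3, p5=1)

(p0=2, p1=4, p2=7, p3=3, p4=3, p5=1)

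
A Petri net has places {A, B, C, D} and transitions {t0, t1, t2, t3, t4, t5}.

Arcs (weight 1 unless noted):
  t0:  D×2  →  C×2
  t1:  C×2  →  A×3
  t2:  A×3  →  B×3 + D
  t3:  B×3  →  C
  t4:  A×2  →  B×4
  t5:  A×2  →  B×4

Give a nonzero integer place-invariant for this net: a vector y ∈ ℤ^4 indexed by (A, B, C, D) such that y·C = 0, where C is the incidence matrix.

Incidence matrix C (rows=places, cols=transitions):
       t0   t1   t2   t3   t4   t5
    A   0    3   -3    0   -2   -2
    B   0    0    3   -3    4    4
    C   2   -2    0    1    0    0
    D  -2    0    1    0    0    0

Candidate y = [2, 1, 3, 3]; check y·C column-wise:
  col t0: 2·0 + 1·0 + 3·2 + 3·-2 = 0
  col t1: 2·3 + 1·0 + 3·-2 + 3·0 = 0
  col t2: 2·-3 + 1·3 + 3·0 + 3·1 = 0
  col t3: 2·0 + 1·-3 + 3·1 + 3·0 = 0
  col t4: 2·-2 + 1·4 + 3·0 + 3·0 = 0
  col t5: 2·-2 + 1·4 + 3·0 + 3·0 = 0

y = (A:2, B:1, C:3, D:3)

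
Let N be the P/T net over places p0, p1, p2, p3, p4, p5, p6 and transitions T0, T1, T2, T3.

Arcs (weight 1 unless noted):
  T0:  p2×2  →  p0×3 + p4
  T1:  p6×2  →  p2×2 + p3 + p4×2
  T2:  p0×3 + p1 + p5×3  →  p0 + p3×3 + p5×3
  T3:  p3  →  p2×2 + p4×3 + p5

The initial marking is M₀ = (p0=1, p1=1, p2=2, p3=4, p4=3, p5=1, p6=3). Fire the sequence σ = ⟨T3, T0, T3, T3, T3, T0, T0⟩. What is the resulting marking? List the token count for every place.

(p0=10, p1=1, p2=4, p3=0, p4=18, p5=5, p6=3)

step 1: fire T3:  (p0=1, p1=1, p2=2, p3=4, p4=3, p5=1, p6=3) → (p0=1, p1=1, p2=4, p3=3, p4=6, p5=2, p6=3)
step 2: fire T0:  (p0=1, p1=1, p2=4, p3=3, p4=6, p5=2, p6=3) → (p0=4, p1=1, p2=2, p3=3, p4=7, p5=2, p6=3)
step 3: fire T3:  (p0=4, p1=1, p2=2, p3=3, p4=7, p5=2, p6=3) → (p0=4, p1=1, p2=4, p3=2, p4=10, p5=3, p6=3)
step 4: fire T3:  (p0=4, p1=1, p2=4, p3=2, p4=10, p5=3, p6=3) → (p0=4, p1=1, p2=6, p3=1, p4=13, p5=4, p6=3)
step 5: fire T3:  (p0=4, p1=1, p2=6, p3=1, p4=13, p5=4, p6=3) → (p0=4, p1=1, p2=8, p3=0, p4=16, p5=5, p6=3)
step 6: fire T0:  (p0=4, p1=1, p2=8, p3=0, p4=16, p5=5, p6=3) → (p0=7, p1=1, p2=6, p3=0, p4=17, p5=5, p6=3)
step 7: fire T0:  (p0=7, p1=1, p2=6, p3=0, p4=17, p5=5, p6=3) → (p0=10, p1=1, p2=4, p3=0, p4=18, p5=5, p6=3)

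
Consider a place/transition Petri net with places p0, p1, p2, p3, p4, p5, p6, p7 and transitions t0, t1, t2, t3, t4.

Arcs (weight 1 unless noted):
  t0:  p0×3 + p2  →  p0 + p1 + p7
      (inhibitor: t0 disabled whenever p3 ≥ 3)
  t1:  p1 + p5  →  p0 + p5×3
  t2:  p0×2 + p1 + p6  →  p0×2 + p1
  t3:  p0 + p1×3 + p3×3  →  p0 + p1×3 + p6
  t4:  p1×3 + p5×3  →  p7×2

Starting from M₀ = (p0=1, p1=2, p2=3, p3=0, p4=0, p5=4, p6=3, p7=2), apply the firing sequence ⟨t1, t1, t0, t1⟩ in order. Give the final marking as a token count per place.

(p0=2, p1=0, p2=2, p3=0, p4=0, p5=10, p6=3, p7=3)

step 1: fire t1:  (p0=1, p1=2, p2=3, p3=0, p4=0, p5=4, p6=3, p7=2) → (p0=2, p1=1, p2=3, p3=0, p4=0, p5=6, p6=3, p7=2)
step 2: fire t1:  (p0=2, p1=1, p2=3, p3=0, p4=0, p5=6, p6=3, p7=2) → (p0=3, p1=0, p2=3, p3=0, p4=0, p5=8, p6=3, p7=2)
step 3: fire t0:  (p0=3, p1=0, p2=3, p3=0, p4=0, p5=8, p6=3, p7=2) → (p0=1, p1=1, p2=2, p3=0, p4=0, p5=8, p6=3, p7=3)
step 4: fire t1:  (p0=1, p1=1, p2=2, p3=0, p4=0, p5=8, p6=3, p7=3) → (p0=2, p1=0, p2=2, p3=0, p4=0, p5=10, p6=3, p7=3)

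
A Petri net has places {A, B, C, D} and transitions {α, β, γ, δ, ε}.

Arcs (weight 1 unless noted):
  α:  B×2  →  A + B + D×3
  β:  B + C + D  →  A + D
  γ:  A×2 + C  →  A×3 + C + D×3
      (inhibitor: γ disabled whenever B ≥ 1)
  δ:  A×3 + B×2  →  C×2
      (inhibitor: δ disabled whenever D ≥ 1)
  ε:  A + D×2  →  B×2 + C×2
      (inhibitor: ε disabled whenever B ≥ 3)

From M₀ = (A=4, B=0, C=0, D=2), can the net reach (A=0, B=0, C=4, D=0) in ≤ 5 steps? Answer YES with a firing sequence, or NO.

YES — reachable via ⟨ε, δ⟩ (2 firings)

step 1: fire ε:  (A=4, B=0, C=0, D=2) → (A=3, B=2, C=2, D=0)
step 2: fire δ:  (A=3, B=2, C=2, D=0) → (A=0, B=0, C=4, D=0)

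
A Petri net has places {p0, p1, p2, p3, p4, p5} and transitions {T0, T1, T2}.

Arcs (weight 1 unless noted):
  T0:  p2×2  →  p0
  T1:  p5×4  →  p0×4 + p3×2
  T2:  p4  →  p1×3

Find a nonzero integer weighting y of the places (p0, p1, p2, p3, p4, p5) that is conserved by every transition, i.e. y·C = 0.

y = (p0:2, p1:0, p2:1, p3:-4, p4:0, p5:0)

Incidence matrix C (rows=places, cols=transitions):
       T0   T1   T2
   p0   1    4    0
   p1   0    0    3
   p2  -2    0    0
   p3   0    2    0
   p4   0    0   -1
   p5   0   -4    0

Candidate y = [2, 0, 1, -4, 0, 0]; check y·C column-wise:
  col T0: 2·1 + 1·-2 + -4·0 = 0
  col T1: 2·4 + 1·0 + -4·2 + 0·-4 = 0
  col T2: 2·0 + 0·3 + 1·0 + -4·0 + 0·-1 = 0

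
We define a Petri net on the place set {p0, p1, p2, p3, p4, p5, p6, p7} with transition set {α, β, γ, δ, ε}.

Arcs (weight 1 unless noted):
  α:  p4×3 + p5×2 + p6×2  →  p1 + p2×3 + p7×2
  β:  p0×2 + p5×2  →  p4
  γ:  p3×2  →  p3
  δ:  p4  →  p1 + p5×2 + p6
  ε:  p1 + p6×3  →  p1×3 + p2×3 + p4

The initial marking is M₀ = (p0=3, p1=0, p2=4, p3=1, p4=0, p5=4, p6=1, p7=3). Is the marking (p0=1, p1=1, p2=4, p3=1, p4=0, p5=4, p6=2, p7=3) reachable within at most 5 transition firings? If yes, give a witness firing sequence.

YES — reachable via ⟨β, δ⟩ (2 firings)

step 1: fire β:  (p0=3, p1=0, p2=4, p3=1, p4=0, p5=4, p6=1, p7=3) → (p0=1, p1=0, p2=4, p3=1, p4=1, p5=2, p6=1, p7=3)
step 2: fire δ:  (p0=1, p1=0, p2=4, p3=1, p4=1, p5=2, p6=1, p7=3) → (p0=1, p1=1, p2=4, p3=1, p4=0, p5=4, p6=2, p7=3)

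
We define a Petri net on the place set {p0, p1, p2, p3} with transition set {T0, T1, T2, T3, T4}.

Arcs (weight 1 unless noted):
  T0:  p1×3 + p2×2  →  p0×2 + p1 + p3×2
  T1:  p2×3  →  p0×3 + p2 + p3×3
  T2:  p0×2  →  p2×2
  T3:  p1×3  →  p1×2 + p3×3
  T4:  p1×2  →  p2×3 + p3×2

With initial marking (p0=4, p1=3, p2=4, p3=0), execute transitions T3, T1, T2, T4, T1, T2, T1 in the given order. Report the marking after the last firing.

step 1: fire T3:  (p0=4, p1=3, p2=4, p3=0) → (p0=4, p1=2, p2=4, p3=3)
step 2: fire T1:  (p0=4, p1=2, p2=4, p3=3) → (p0=7, p1=2, p2=2, p3=6)
step 3: fire T2:  (p0=7, p1=2, p2=2, p3=6) → (p0=5, p1=2, p2=4, p3=6)
step 4: fire T4:  (p0=5, p1=2, p2=4, p3=6) → (p0=5, p1=0, p2=7, p3=8)
step 5: fire T1:  (p0=5, p1=0, p2=7, p3=8) → (p0=8, p1=0, p2=5, p3=11)
step 6: fire T2:  (p0=8, p1=0, p2=5, p3=11) → (p0=6, p1=0, p2=7, p3=11)
step 7: fire T1:  (p0=6, p1=0, p2=7, p3=11) → (p0=9, p1=0, p2=5, p3=14)

(p0=9, p1=0, p2=5, p3=14)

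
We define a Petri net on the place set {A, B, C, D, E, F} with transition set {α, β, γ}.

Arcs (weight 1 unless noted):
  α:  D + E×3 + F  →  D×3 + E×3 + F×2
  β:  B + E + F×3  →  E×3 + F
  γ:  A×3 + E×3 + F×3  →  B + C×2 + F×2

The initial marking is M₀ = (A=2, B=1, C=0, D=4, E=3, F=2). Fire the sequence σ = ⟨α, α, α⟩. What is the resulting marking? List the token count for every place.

step 1: fire α:  (A=2, B=1, C=0, D=4, E=3, F=2) → (A=2, B=1, C=0, D=6, E=3, F=3)
step 2: fire α:  (A=2, B=1, C=0, D=6, E=3, F=3) → (A=2, B=1, C=0, D=8, E=3, F=4)
step 3: fire α:  (A=2, B=1, C=0, D=8, E=3, F=4) → (A=2, B=1, C=0, D=10, E=3, F=5)

(A=2, B=1, C=0, D=10, E=3, F=5)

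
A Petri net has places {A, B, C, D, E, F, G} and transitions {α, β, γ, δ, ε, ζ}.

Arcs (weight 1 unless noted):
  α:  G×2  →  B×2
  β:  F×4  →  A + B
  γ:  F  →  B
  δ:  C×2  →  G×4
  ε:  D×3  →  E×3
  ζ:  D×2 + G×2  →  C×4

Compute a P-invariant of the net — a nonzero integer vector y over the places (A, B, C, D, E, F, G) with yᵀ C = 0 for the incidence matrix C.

y = (A:3, B:1, C:2, D:3, E:3, F:1, G:1)

Incidence matrix C (rows=places, cols=transitions):
        α    β    γ    δ    ε    ζ
    A   0    1    0    0    0    0
    B   2    1    1    0    0    0
    C   0    0    0   -2    0    4
    D   0    0    0    0   -3   -2
    E   0    0    0    0    3    0
    F   0   -4   -1    0    0    0
    G  -2    0    0    4    0   -2

Candidate y = [3, 1, 2, 3, 3, 1, 1]; check y·C column-wise:
  col α: 3·0 + 1·2 + 2·0 + 3·0 + 3·0 + 1·0 + 1·-2 = 0
  col β: 3·1 + 1·1 + 2·0 + 3·0 + 3·0 + 1·-4 + 1·0 = 0
  col γ: 3·0 + 1·1 + 2·0 + 3·0 + 3·0 + 1·-1 + 1·0 = 0
  col δ: 3·0 + 1·0 + 2·-2 + 3·0 + 3·0 + 1·0 + 1·4 = 0
  col ε: 3·0 + 1·0 + 2·0 + 3·-3 + 3·3 + 1·0 + 1·0 = 0
  col ζ: 3·0 + 1·0 + 2·4 + 3·-2 + 3·0 + 1·0 + 1·-2 = 0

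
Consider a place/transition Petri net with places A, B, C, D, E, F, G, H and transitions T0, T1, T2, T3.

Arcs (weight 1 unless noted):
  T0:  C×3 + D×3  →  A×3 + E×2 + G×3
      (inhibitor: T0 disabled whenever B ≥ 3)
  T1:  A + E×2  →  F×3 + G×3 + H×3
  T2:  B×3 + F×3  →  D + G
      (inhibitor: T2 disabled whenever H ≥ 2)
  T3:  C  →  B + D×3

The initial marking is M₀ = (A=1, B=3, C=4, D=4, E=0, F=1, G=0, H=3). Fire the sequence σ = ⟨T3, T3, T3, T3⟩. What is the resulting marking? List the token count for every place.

(A=1, B=7, C=0, D=16, E=0, F=1, G=0, H=3)

step 1: fire T3:  (A=1, B=3, C=4, D=4, E=0, F=1, G=0, H=3) → (A=1, B=4, C=3, D=7, E=0, F=1, G=0, H=3)
step 2: fire T3:  (A=1, B=4, C=3, D=7, E=0, F=1, G=0, H=3) → (A=1, B=5, C=2, D=10, E=0, F=1, G=0, H=3)
step 3: fire T3:  (A=1, B=5, C=2, D=10, E=0, F=1, G=0, H=3) → (A=1, B=6, C=1, D=13, E=0, F=1, G=0, H=3)
step 4: fire T3:  (A=1, B=6, C=1, D=13, E=0, F=1, G=0, H=3) → (A=1, B=7, C=0, D=16, E=0, F=1, G=0, H=3)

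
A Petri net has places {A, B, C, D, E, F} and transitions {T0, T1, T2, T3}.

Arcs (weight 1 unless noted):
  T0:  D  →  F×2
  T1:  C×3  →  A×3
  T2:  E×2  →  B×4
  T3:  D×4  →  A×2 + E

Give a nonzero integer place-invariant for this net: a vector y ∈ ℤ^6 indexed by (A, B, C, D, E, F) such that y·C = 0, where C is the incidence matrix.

y = (A:1, B:-1, C:1, D:0, E:-2, F:0)

Incidence matrix C (rows=places, cols=transitions):
       T0   T1   T2   T3
    A   0    3    0    2
    B   0    0    4    0
    C   0   -3    0    0
    D  -1    0    0   -4
    E   0    0   -2    1
    F   2    0    0    0

Candidate y = [1, -1, 1, 0, -2, 0]; check y·C column-wise:
  col T0: 1·0 + -1·0 + 1·0 + 0·-1 + -2·0 + 0·2 = 0
  col T1: 1·3 + -1·0 + 1·-3 + -2·0 = 0
  col T2: 1·0 + -1·4 + 1·0 + -2·-2 = 0
  col T3: 1·2 + -1·0 + 1·0 + 0·-4 + -2·1 = 0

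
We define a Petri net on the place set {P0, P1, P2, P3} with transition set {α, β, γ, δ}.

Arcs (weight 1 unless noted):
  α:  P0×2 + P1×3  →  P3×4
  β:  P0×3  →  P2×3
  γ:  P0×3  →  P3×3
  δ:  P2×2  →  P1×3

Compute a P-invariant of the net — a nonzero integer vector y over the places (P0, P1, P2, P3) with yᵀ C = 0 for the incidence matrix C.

y = (P0:3, P1:2, P2:3, P3:3)

Incidence matrix C (rows=places, cols=transitions):
        α    β    γ    δ
   P0  -2   -3   -3    0
   P1  -3    0    0    3
   P2   0    3    0   -2
   P3   4    0    3    0

Candidate y = [3, 2, 3, 3]; check y·C column-wise:
  col α: 3·-2 + 2·-3 + 3·0 + 3·4 = 0
  col β: 3·-3 + 2·0 + 3·3 + 3·0 = 0
  col γ: 3·-3 + 2·0 + 3·0 + 3·3 = 0
  col δ: 3·0 + 2·3 + 3·-2 + 3·0 = 0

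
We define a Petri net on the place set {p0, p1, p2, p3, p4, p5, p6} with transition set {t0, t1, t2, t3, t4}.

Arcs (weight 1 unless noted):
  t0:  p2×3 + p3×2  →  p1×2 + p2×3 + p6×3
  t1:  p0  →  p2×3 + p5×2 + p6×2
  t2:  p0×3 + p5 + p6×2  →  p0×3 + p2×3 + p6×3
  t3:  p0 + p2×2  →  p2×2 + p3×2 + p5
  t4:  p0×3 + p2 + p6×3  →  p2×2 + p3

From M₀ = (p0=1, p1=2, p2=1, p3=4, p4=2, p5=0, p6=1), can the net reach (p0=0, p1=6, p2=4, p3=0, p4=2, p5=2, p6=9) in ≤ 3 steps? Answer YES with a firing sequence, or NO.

YES — reachable via ⟨t1, t0, t0⟩ (3 firings)

step 1: fire t1:  (p0=1, p1=2, p2=1, p3=4, p4=2, p5=0, p6=1) → (p0=0, p1=2, p2=4, p3=4, p4=2, p5=2, p6=3)
step 2: fire t0:  (p0=0, p1=2, p2=4, p3=4, p4=2, p5=2, p6=3) → (p0=0, p1=4, p2=4, p3=2, p4=2, p5=2, p6=6)
step 3: fire t0:  (p0=0, p1=4, p2=4, p3=2, p4=2, p5=2, p6=6) → (p0=0, p1=6, p2=4, p3=0, p4=2, p5=2, p6=9)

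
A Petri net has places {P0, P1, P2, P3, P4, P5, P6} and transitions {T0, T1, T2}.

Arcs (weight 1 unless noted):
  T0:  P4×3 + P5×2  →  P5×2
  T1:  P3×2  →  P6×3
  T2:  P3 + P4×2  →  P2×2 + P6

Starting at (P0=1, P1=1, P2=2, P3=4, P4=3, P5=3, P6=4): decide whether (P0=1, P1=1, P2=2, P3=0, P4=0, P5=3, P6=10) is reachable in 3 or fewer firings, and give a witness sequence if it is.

YES — reachable via ⟨T0, T1, T1⟩ (3 firings)

step 1: fire T0:  (P0=1, P1=1, P2=2, P3=4, P4=3, P5=3, P6=4) → (P0=1, P1=1, P2=2, P3=4, P4=0, P5=3, P6=4)
step 2: fire T1:  (P0=1, P1=1, P2=2, P3=4, P4=0, P5=3, P6=4) → (P0=1, P1=1, P2=2, P3=2, P4=0, P5=3, P6=7)
step 3: fire T1:  (P0=1, P1=1, P2=2, P3=2, P4=0, P5=3, P6=7) → (P0=1, P1=1, P2=2, P3=0, P4=0, P5=3, P6=10)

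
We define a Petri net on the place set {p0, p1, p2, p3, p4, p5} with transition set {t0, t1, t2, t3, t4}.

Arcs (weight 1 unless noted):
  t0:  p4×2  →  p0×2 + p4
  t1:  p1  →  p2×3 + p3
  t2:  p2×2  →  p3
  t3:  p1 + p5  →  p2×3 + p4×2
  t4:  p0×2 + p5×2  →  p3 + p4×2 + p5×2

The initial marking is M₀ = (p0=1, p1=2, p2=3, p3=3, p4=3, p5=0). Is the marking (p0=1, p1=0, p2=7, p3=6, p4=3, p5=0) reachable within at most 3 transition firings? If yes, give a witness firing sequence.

YES — reachable via ⟨t1, t1, t2⟩ (3 firings)

step 1: fire t1:  (p0=1, p1=2, p2=3, p3=3, p4=3, p5=0) → (p0=1, p1=1, p2=6, p3=4, p4=3, p5=0)
step 2: fire t1:  (p0=1, p1=1, p2=6, p3=4, p4=3, p5=0) → (p0=1, p1=0, p2=9, p3=5, p4=3, p5=0)
step 3: fire t2:  (p0=1, p1=0, p2=9, p3=5, p4=3, p5=0) → (p0=1, p1=0, p2=7, p3=6, p4=3, p5=0)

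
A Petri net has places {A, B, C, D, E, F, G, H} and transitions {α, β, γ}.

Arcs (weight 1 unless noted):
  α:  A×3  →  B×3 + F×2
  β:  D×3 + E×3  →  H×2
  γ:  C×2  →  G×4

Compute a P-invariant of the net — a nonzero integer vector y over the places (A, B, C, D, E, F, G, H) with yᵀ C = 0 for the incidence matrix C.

y = (A:1, B:1, C:0, D:0, E:0, F:0, G:0, H:0)

Incidence matrix C (rows=places, cols=transitions):
        α    β    γ
    A  -3    0    0
    B   3    0    0
    C   0    0   -2
    D   0   -3    0
    E   0   -3    0
    F   2    0    0
    G   0    0    4
    H   0    2    0

Candidate y = [1, 1, 0, 0, 0, 0, 0, 0]; check y·C column-wise:
  col α: 1·-3 + 1·3 + 0·2 = 0
  col β: 1·0 + 1·0 + 0·-3 + 0·-3 + 0·2 = 0
  col γ: 1·0 + 1·0 + 0·-2 + 0·4 = 0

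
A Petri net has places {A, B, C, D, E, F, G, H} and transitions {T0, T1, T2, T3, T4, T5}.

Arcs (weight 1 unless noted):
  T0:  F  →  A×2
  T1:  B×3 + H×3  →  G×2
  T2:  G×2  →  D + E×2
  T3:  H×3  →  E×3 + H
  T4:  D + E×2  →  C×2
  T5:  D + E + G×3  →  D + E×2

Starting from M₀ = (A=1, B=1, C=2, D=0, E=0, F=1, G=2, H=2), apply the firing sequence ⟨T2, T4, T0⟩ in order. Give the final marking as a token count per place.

step 1: fire T2:  (A=1, B=1, C=2, D=0, E=0, F=1, G=2, H=2) → (A=1, B=1, C=2, D=1, E=2, F=1, G=0, H=2)
step 2: fire T4:  (A=1, B=1, C=2, D=1, E=2, F=1, G=0, H=2) → (A=1, B=1, C=4, D=0, E=0, F=1, G=0, H=2)
step 3: fire T0:  (A=1, B=1, C=4, D=0, E=0, F=1, G=0, H=2) → (A=3, B=1, C=4, D=0, E=0, F=0, G=0, H=2)

(A=3, B=1, C=4, D=0, E=0, F=0, G=0, H=2)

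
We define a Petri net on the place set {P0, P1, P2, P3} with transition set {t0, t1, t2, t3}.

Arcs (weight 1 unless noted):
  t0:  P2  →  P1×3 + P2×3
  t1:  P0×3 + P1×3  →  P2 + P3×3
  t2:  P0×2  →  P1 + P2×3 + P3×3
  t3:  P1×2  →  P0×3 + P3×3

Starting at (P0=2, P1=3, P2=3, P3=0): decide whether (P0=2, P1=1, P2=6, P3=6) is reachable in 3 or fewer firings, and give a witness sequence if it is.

step 1: fire t0:  (P0=2, P1=3, P2=3, P3=0) → (P0=2, P1=6, P2=5, P3=0)
step 2: fire t3:  (P0=2, P1=6, P2=5, P3=0) → (P0=5, P1=4, P2=5, P3=3)
step 3: fire t1:  (P0=5, P1=4, P2=5, P3=3) → (P0=2, P1=1, P2=6, P3=6)

YES — reachable via ⟨t0, t3, t1⟩ (3 firings)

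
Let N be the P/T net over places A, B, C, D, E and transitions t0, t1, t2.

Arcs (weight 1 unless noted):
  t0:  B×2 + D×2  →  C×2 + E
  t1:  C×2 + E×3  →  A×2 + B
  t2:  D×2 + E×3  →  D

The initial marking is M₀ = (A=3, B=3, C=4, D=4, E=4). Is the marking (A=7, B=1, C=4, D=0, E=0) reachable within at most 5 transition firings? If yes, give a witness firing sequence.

step 1: fire t0:  (A=3, B=3, C=4, D=4, E=4) → (A=3, B=1, C=6, D=2, E=5)
step 2: fire t1:  (A=3, B=1, C=6, D=2, E=5) → (A=5, B=2, C=4, D=2, E=2)
step 3: fire t0:  (A=5, B=2, C=4, D=2, E=2) → (A=5, B=0, C=6, D=0, E=3)
step 4: fire t1:  (A=5, B=0, C=6, D=0, E=3) → (A=7, B=1, C=4, D=0, E=0)

YES — reachable via ⟨t0, t1, t0, t1⟩ (4 firings)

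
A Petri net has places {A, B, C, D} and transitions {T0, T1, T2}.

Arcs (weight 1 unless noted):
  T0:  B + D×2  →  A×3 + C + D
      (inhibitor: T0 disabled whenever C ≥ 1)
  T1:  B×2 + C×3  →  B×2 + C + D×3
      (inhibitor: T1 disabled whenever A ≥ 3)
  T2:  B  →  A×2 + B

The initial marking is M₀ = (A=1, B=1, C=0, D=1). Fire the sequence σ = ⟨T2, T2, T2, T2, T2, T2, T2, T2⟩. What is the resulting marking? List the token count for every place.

step 1: fire T2:  (A=1, B=1, C=0, D=1) → (A=3, B=1, C=0, D=1)
step 2: fire T2:  (A=3, B=1, C=0, D=1) → (A=5, B=1, C=0, D=1)
step 3: fire T2:  (A=5, B=1, C=0, D=1) → (A=7, B=1, C=0, D=1)
step 4: fire T2:  (A=7, B=1, C=0, D=1) → (A=9, B=1, C=0, D=1)
step 5: fire T2:  (A=9, B=1, C=0, D=1) → (A=11, B=1, C=0, D=1)
step 6: fire T2:  (A=11, B=1, C=0, D=1) → (A=13, B=1, C=0, D=1)
step 7: fire T2:  (A=13, B=1, C=0, D=1) → (A=15, B=1, C=0, D=1)
step 8: fire T2:  (A=15, B=1, C=0, D=1) → (A=17, B=1, C=0, D=1)

(A=17, B=1, C=0, D=1)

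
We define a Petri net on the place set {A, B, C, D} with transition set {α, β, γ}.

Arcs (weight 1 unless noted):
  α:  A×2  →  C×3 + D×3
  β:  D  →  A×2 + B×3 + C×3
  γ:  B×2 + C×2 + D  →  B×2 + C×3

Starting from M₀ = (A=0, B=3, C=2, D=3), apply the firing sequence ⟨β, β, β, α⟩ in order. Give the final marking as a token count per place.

step 1: fire β:  (A=0, B=3, C=2, D=3) → (A=2, B=6, C=5, D=2)
step 2: fire β:  (A=2, B=6, C=5, D=2) → (A=4, B=9, C=8, D=1)
step 3: fire β:  (A=4, B=9, C=8, D=1) → (A=6, B=12, C=11, D=0)
step 4: fire α:  (A=6, B=12, C=11, D=0) → (A=4, B=12, C=14, D=3)

(A=4, B=12, C=14, D=3)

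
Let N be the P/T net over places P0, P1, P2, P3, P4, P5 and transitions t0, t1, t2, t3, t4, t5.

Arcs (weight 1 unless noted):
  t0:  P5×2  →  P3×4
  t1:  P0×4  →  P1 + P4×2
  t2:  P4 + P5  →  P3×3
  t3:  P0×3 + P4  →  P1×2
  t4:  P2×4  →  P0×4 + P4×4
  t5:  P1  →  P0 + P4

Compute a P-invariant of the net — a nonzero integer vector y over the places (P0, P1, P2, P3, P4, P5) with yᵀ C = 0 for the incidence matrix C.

Incidence matrix C (rows=places, cols=transitions):
       t0   t1   t2   t3   t4   t5
   P0   0   -4    0   -3    4    1
   P1   0    1    0    2    0   -1
   P2   0    0    0    0   -4    0
   P3   4    0    3    0    0    0
   P4   0    2   -1   -1    4    1
   P5  -2    0   -1    0    0    0

Candidate y = [1, 2, 2, 1, 1, 2]; check y·C column-wise:
  col t0: 1·0 + 2·0 + 2·0 + 1·4 + 1·0 + 2·-2 = 0
  col t1: 1·-4 + 2·1 + 2·0 + 1·0 + 1·2 + 2·0 = 0
  col t2: 1·0 + 2·0 + 2·0 + 1·3 + 1·-1 + 2·-1 = 0
  col t3: 1·-3 + 2·2 + 2·0 + 1·0 + 1·-1 + 2·0 = 0
  col t4: 1·4 + 2·0 + 2·-4 + 1·0 + 1·4 + 2·0 = 0
  col t5: 1·1 + 2·-1 + 2·0 + 1·0 + 1·1 + 2·0 = 0

y = (P0:1, P1:2, P2:2, P3:1, P4:1, P5:2)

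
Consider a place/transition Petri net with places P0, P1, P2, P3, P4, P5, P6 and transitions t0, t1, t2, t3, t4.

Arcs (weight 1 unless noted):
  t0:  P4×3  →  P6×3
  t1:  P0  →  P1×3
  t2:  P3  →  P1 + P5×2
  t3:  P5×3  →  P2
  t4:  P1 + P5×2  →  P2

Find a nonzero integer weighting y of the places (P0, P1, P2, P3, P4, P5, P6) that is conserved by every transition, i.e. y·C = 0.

Incidence matrix C (rows=places, cols=transitions):
       t0   t1   t2   t3   t4
   P0   0   -1    0    0    0
   P1   0    3    1    0   -1
   P2   0    0    0    1    1
   P3   0    0   -1    0    0
   P4  -3    0    0    0    0
   P5   0    0    2   -3   -2
   P6   3    0    0    0    0

Candidate y = [3, 1, 3, 3, 0, 1, 0]; check y·C column-wise:
  col t0: 3·0 + 1·0 + 3·0 + 3·0 + 0·-3 + 1·0 + 0·3 = 0
  col t1: 3·-1 + 1·3 + 3·0 + 3·0 + 1·0 = 0
  col t2: 3·0 + 1·1 + 3·0 + 3·-1 + 1·2 = 0
  col t3: 3·0 + 1·0 + 3·1 + 3·0 + 1·-3 = 0
  col t4: 3·0 + 1·-1 + 3·1 + 3·0 + 1·-2 = 0

y = (P0:3, P1:1, P2:3, P3:3, P4:0, P5:1, P6:0)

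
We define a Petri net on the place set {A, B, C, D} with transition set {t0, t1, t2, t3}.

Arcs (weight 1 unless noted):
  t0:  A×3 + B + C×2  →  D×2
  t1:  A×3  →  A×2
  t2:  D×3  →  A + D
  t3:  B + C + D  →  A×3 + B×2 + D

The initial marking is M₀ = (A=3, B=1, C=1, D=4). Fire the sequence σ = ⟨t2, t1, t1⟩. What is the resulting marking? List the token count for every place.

step 1: fire t2:  (A=3, B=1, C=1, D=4) → (A=4, B=1, C=1, D=2)
step 2: fire t1:  (A=4, B=1, C=1, D=2) → (A=3, B=1, C=1, D=2)
step 3: fire t1:  (A=3, B=1, C=1, D=2) → (A=2, B=1, C=1, D=2)

(A=2, B=1, C=1, D=2)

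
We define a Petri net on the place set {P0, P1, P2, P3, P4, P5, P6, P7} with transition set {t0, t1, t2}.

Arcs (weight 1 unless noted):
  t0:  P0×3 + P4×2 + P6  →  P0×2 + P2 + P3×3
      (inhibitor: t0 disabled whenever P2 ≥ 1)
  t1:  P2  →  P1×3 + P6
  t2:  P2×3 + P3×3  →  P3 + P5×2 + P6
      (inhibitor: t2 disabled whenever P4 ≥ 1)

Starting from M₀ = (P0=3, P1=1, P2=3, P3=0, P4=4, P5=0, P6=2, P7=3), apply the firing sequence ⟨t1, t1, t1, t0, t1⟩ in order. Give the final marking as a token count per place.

step 1: fire t1:  (P0=3, P1=1, P2=3, P3=0, P4=4, P5=0, P6=2, P7=3) → (P0=3, P1=4, P2=2, P3=0, P4=4, P5=0, P6=3, P7=3)
step 2: fire t1:  (P0=3, P1=4, P2=2, P3=0, P4=4, P5=0, P6=3, P7=3) → (P0=3, P1=7, P2=1, P3=0, P4=4, P5=0, P6=4, P7=3)
step 3: fire t1:  (P0=3, P1=7, P2=1, P3=0, P4=4, P5=0, P6=4, P7=3) → (P0=3, P1=10, P2=0, P3=0, P4=4, P5=0, P6=5, P7=3)
step 4: fire t0:  (P0=3, P1=10, P2=0, P3=0, P4=4, P5=0, P6=5, P7=3) → (P0=2, P1=10, P2=1, P3=3, P4=2, P5=0, P6=4, P7=3)
step 5: fire t1:  (P0=2, P1=10, P2=1, P3=3, P4=2, P5=0, P6=4, P7=3) → (P0=2, P1=13, P2=0, P3=3, P4=2, P5=0, P6=5, P7=3)

(P0=2, P1=13, P2=0, P3=3, P4=2, P5=0, P6=5, P7=3)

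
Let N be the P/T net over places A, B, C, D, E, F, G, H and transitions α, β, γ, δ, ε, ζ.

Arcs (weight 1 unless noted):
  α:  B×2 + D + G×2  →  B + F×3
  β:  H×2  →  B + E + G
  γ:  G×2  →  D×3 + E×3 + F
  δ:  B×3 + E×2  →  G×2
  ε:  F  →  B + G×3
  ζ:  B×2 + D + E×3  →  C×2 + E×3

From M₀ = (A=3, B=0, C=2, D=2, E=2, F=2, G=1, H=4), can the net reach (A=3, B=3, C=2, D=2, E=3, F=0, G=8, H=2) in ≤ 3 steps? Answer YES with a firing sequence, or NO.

YES — reachable via ⟨β, ε, ε⟩ (3 firings)

step 1: fire β:  (A=3, B=0, C=2, D=2, E=2, F=2, G=1, H=4) → (A=3, B=1, C=2, D=2, E=3, F=2, G=2, H=2)
step 2: fire ε:  (A=3, B=1, C=2, D=2, E=3, F=2, G=2, H=2) → (A=3, B=2, C=2, D=2, E=3, F=1, G=5, H=2)
step 3: fire ε:  (A=3, B=2, C=2, D=2, E=3, F=1, G=5, H=2) → (A=3, B=3, C=2, D=2, E=3, F=0, G=8, H=2)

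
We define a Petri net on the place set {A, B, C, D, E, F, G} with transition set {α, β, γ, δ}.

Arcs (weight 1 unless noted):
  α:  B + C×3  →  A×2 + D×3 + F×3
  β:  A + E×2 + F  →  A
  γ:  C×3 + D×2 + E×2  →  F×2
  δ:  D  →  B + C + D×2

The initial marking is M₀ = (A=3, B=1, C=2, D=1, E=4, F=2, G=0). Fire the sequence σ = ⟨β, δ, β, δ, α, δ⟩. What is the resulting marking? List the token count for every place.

step 1: fire β:  (A=3, B=1, C=2, D=1, E=4, F=2, G=0) → (A=3, B=1, C=2, D=1, E=2, F=1, G=0)
step 2: fire δ:  (A=3, B=1, C=2, D=1, E=2, F=1, G=0) → (A=3, B=2, C=3, D=2, E=2, F=1, G=0)
step 3: fire β:  (A=3, B=2, C=3, D=2, E=2, F=1, G=0) → (A=3, B=2, C=3, D=2, E=0, F=0, G=0)
step 4: fire δ:  (A=3, B=2, C=3, D=2, E=0, F=0, G=0) → (A=3, B=3, C=4, D=3, E=0, F=0, G=0)
step 5: fire α:  (A=3, B=3, C=4, D=3, E=0, F=0, G=0) → (A=5, B=2, C=1, D=6, E=0, F=3, G=0)
step 6: fire δ:  (A=5, B=2, C=1, D=6, E=0, F=3, G=0) → (A=5, B=3, C=2, D=7, E=0, F=3, G=0)

(A=5, B=3, C=2, D=7, E=0, F=3, G=0)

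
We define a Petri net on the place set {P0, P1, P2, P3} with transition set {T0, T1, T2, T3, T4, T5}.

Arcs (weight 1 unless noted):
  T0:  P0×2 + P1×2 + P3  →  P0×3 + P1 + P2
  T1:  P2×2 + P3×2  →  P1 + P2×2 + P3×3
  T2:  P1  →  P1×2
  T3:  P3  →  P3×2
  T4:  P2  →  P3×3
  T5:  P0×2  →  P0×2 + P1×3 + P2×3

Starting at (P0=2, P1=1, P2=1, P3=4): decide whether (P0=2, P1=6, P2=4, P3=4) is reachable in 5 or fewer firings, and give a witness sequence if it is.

step 1: fire T2:  (P0=2, P1=1, P2=1, P3=4) → (P0=2, P1=2, P2=1, P3=4)
step 2: fire T2:  (P0=2, P1=2, P2=1, P3=4) → (P0=2, P1=3, P2=1, P3=4)
step 3: fire T5:  (P0=2, P1=3, P2=1, P3=4) → (P0=2, P1=6, P2=4, P3=4)

YES — reachable via ⟨T2, T2, T5⟩ (3 firings)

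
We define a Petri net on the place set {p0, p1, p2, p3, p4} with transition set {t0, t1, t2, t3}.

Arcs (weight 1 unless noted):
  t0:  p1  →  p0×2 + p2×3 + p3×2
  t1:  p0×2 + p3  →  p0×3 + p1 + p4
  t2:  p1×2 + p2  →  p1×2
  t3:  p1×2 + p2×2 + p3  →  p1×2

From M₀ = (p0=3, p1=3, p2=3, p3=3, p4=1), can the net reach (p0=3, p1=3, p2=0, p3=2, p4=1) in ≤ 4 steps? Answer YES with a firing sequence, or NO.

step 1: fire t2:  (p0=3, p1=3, p2=3, p3=3, p4=1) → (p0=3, p1=3, p2=2, p3=3, p4=1)
step 2: fire t3:  (p0=3, p1=3, p2=2, p3=3, p4=1) → (p0=3, p1=3, p2=0, p3=2, p4=1)

YES — reachable via ⟨t2, t3⟩ (2 firings)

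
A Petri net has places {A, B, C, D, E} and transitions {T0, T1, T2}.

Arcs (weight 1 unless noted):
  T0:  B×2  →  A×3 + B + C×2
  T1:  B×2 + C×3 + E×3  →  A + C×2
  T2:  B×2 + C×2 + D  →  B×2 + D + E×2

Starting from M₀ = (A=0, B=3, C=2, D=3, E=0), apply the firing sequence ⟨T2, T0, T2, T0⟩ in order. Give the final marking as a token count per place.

(A=6, B=1, C=2, D=3, E=4)

step 1: fire T2:  (A=0, B=3, C=2, D=3, E=0) → (A=0, B=3, C=0, D=3, E=2)
step 2: fire T0:  (A=0, B=3, C=0, D=3, E=2) → (A=3, B=2, C=2, D=3, E=2)
step 3: fire T2:  (A=3, B=2, C=2, D=3, E=2) → (A=3, B=2, C=0, D=3, E=4)
step 4: fire T0:  (A=3, B=2, C=0, D=3, E=4) → (A=6, B=1, C=2, D=3, E=4)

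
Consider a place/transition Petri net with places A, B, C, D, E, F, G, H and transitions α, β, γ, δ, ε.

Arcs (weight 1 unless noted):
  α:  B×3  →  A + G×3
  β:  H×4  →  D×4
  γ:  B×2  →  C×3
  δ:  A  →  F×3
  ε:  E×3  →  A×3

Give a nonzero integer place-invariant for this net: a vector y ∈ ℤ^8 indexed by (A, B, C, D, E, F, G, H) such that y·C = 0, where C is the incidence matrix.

Incidence matrix C (rows=places, cols=transitions):
        α    β    γ    δ    ε
    A   1    0    0   -1    3
    B  -3    0   -2    0    0
    C   0    0    3    0    0
    D   0    4    0    0    0
    E   0    0    0    0   -3
    F   0    0    0    3    0
    G   3    0    0    0    0
    H   0   -4    0    0    0

Candidate y = [9, 3, 2, 0, 9, 3, 0, 0]; check y·C column-wise:
  col α: 9·1 + 3·-3 + 2·0 + 9·0 + 3·0 + 0·3 = 0
  col β: 9·0 + 3·0 + 2·0 + 0·4 + 9·0 + 3·0 + 0·-4 = 0
  col γ: 9·0 + 3·-2 + 2·3 + 9·0 + 3·0 = 0
  col δ: 9·-1 + 3·0 + 2·0 + 9·0 + 3·3 = 0
  col ε: 9·3 + 3·0 + 2·0 + 9·-3 + 3·0 = 0

y = (A:9, B:3, C:2, D:0, E:9, F:3, G:0, H:0)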